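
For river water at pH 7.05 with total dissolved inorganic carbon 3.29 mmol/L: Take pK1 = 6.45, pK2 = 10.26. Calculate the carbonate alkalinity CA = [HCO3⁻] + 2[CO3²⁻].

CA = 2.63 mmol/L

CA = [HCO3⁻] + 2[CO3²⁻] = (α₁ + 2α₂)·DIC
At pH 7.05: [H⁺]/K1 = 10^-0.60 = 0.25119, K2/[H⁺] = 10^-3.21 = 0.00061660
α₁ = 1/(1 + 0.25119 + 0.00061660) = 1/1.2518 = 0.7988; α₂ = α₁·K2/[H⁺] = 0.0004926
α₁ + 2α₂ = 0.7998
CA = 0.7998 × 3.29 = 2.63 mmol/L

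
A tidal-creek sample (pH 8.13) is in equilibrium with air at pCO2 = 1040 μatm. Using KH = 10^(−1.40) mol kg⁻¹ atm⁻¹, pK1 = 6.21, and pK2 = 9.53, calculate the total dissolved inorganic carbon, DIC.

[CO2*] = KH · pCO2 = 10^(−1.40) × 1040×10^-6 = 4.140×10^-5 mol/kg
α₀ = 1/(1 + K1/[H⁺] + K1K2/[H⁺]²) = 1/(1 + 10^+1.92 + 10^+0.52) = 0.01143
DIC = [CO2*]/α₀ = 4.140×10^-5 / 0.01143 = 3.62 mmol/kg

DIC = 3.62 mmol/kg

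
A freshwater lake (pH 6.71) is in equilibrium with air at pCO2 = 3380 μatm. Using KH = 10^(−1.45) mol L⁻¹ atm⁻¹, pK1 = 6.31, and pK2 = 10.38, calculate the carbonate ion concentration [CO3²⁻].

[CO3²⁻] = 0.0644 μmol/L

[CO2*] = KH · pCO2 = 10^(−1.45) × 3380×10^-6 = 1.199×10^-4 mol/L
α₀ = 1/(1 + K1/[H⁺] + K1K2/[H⁺]²) = 1/(1 + 10^+0.40 + 10^-3.27) = 0.2847
DIC = [CO2*]/α₀ = 1.199×10^-4 / 0.2847 = 0.4212 mmol/L
[CO3²⁻] = α₂·DIC; α₂ = 0.0001529, so [CO3²⁻] = 0.0001529 × 0.4212 = 6.44×10^-5 mmol/L = 0.0644 μmol/L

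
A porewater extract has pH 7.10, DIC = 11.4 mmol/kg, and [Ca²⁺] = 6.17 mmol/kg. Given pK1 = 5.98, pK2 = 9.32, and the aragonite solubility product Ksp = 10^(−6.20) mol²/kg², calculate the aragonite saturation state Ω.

α₂ = 1 / (1 + [H⁺]/K2 + [H⁺]²/(K1K2)) = 1 / (1 + 10^+2.22 + 10^+1.10)
   = 1 / (1 + 165.96 + 12.589) = 1/179.55 = 0.005570
[CO3²⁻] = α₂ × DIC = 0.005570 × 11.4 = 0.06349 mmol/kg
Ksp = 10^(−6.20) = 6.310×10^-7
Ω = [Ca²⁺][CO3²⁻]/Ksp = (6.17×10^-3)(6.349×10^-5) / 6.310×10^-7 = 0.621

Ω = 0.621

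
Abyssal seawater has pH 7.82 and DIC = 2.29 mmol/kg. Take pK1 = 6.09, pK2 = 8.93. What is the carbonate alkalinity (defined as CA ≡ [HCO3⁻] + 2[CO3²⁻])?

CA = [HCO3⁻] + 2[CO3²⁻] = (α₁ + 2α₂)·DIC
At pH 7.82: [H⁺]/K1 = 10^-1.73 = 0.018621, K2/[H⁺] = 10^-1.11 = 0.077625
α₁ = 1/(1 + 0.018621 + 0.077625) = 1/1.0962 = 0.9122; α₂ = α₁·K2/[H⁺] = 0.07081
α₁ + 2α₂ = 1.0538
CA = 1.0538 × 2.29 = 2.41 mmol/kg

CA = 2.41 mmol/kg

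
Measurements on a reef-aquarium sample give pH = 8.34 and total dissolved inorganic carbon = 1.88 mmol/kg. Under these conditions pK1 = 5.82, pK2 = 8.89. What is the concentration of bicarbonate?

α₁ = 1 / (1 + [H⁺]/K1 + K2/[H⁺]) = 1 / (1 + 10^-2.52 + 10^-0.55)
   = 1 / (1 + 0.0030200 + 0.28184) = 1/1.2849 = 0.7783
[HCO3⁻] = α₁ × DIC = 0.7783 × 1.88 = 1.46 mmol/kg

[HCO3⁻] = 1.46 mmol/kg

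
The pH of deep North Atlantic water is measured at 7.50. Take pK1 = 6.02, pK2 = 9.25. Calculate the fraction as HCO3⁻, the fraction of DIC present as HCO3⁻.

α₁ = 1 / (1 + [H⁺]/K1 + K2/[H⁺]) = 1 / (1 + 10^-1.48 + 10^-1.75)
   = 1 / (1 + 0.033113 + 0.017783) = 1/1.0509 = 0.9516

α₁ = 0.952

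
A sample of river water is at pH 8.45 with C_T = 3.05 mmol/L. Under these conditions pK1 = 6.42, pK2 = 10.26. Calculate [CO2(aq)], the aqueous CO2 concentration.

α₀ = 1 / (1 + K1/[H⁺] + K1K2/[H⁺]²) = 1 / (1 + 10^+2.03 + 10^+0.22)
   = 1 / (1 + 107.15 + 1.6596) = 1/109.81 = 0.009107
[CO2*] = α₀ × DIC = 0.009107 × 3.05 = 0.0278 mmol/L

[CO2*] = 0.0278 mmol/L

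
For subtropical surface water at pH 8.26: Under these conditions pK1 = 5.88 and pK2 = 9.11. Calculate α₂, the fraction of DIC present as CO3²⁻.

α₂ = 1 / (1 + [H⁺]/K2 + [H⁺]²/(K1K2)) = 1 / (1 + 10^+0.85 + 10^-1.53)
   = 1 / (1 + 7.0795 + 0.029512) = 1/8.1090 = 0.1233

α₂ = 0.123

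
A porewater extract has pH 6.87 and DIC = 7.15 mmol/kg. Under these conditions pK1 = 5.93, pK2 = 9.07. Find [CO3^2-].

[CO3²⁻] = 0.0402 mmol/kg

α₂ = 1 / (1 + [H⁺]/K2 + [H⁺]²/(K1K2)) = 1 / (1 + 10^+2.20 + 10^+1.26)
   = 1 / (1 + 158.49 + 18.197) = 1/177.69 = 0.005628
[CO3²⁻] = α₂ × DIC = 0.005628 × 7.15 = 0.0402 mmol/kg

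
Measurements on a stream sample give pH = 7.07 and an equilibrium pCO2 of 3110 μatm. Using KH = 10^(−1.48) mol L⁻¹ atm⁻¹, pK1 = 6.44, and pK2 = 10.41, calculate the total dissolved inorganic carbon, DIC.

DIC = 0.542 mmol/L

[CO2*] = KH · pCO2 = 10^(−1.48) × 3110×10^-6 = 1.030×10^-4 mol/L
α₀ = 1/(1 + K1/[H⁺] + K1K2/[H⁺]²) = 1/(1 + 10^+0.63 + 10^-2.71) = 0.1898
DIC = [CO2*]/α₀ = 1.030×10^-4 / 0.1898 = 0.542 mmol/L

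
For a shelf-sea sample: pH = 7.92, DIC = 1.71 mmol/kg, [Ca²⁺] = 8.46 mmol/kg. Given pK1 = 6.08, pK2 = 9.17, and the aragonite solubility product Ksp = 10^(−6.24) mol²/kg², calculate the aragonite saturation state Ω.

Ω = 1.32

α₂ = 1 / (1 + [H⁺]/K2 + [H⁺]²/(K1K2)) = 1 / (1 + 10^+1.25 + 10^-0.59)
   = 1 / (1 + 17.783 + 0.25704) = 1/19.040 = 0.05252
[CO3²⁻] = α₂ × DIC = 0.05252 × 1.71 = 0.08981 mmol/kg
Ksp = 10^(−6.24) = 5.754×10^-7
Ω = [Ca²⁺][CO3²⁻]/Ksp = (8.46×10^-3)(8.981×10^-5) / 5.754×10^-7 = 1.32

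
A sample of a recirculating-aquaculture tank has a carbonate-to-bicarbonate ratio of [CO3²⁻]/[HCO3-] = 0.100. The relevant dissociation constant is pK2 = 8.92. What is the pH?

From K2 = [H⁺][CO3²⁻]/[HCO3-]:  pH = pK2 + log₁₀([CO3²⁻]/[HCO3-])
log₁₀(0.100) = -1.000
pH = 8.92 + (-1.000) = 7.92

pH = 7.92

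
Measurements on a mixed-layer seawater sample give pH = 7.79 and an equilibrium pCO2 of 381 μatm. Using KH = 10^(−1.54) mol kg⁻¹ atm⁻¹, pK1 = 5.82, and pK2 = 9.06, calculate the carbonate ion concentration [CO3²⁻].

[CO2*] = KH · pCO2 = 10^(−1.54) × 381×10^-6 = 1.099×10^-5 mol/kg
α₀ = 1/(1 + K1/[H⁺] + K1K2/[H⁺]²) = 1/(1 + 10^+1.97 + 10^+0.70) = 0.01007
DIC = [CO2*]/α₀ = 1.099×10^-5 / 0.01007 = 1.092 mmol/kg
[CO3²⁻] = α₂·DIC; α₂ = 0.05045, so [CO3²⁻] = 0.05045 × 1.092 = 0.0551 mmol/kg

[CO3²⁻] = 0.0551 mmol/kg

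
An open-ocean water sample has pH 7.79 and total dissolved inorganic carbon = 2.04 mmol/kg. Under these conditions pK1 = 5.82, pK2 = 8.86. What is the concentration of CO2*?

α₀ = 1 / (1 + K1/[H⁺] + K1K2/[H⁺]²) = 1 / (1 + 10^+1.97 + 10^+0.90)
   = 1 / (1 + 93.325 + 7.9433) = 1/102.27 = 0.009778
[CO2*] = α₀ × DIC = 0.009778 × 2.04 = 0.0199 mmol/kg = 19.9 μmol/kg

[CO2*] = 19.9 μmol/kg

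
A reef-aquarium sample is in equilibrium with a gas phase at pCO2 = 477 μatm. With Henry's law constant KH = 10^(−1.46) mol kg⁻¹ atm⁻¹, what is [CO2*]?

[CO2*] = 16.5 μmol/kg

KH = 10^(−1.46) = 3.467×10^-2 mol kg⁻¹ atm⁻¹
[CO2*] = KH · pCO2 = 3.467×10^-2 × 477×10^-6 atm = 1.65×10^-5 mol/kg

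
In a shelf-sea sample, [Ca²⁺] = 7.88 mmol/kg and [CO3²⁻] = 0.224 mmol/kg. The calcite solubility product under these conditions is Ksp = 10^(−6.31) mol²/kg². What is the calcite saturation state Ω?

Ω = 3.60

Ksp = 10^(−6.31) = 4.898×10^-7
Ω = [Ca²⁺][CO3²⁻]/Ksp = (7.88×10^-3)(0.224×10^-3) / 4.898×10^-7 = 3.60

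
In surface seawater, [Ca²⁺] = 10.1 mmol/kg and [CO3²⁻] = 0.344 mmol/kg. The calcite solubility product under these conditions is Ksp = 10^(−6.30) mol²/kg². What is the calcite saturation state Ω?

Ksp = 10^(−6.30) = 5.012×10^-7
Ω = [Ca²⁺][CO3²⁻]/Ksp = (10.1×10^-3)(0.344×10^-3) / 5.012×10^-7 = 6.93

Ω = 6.93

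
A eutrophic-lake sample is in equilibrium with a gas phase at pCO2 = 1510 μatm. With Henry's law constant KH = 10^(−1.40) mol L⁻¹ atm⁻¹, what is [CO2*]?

[CO2*] = 60.1 μmol/L

KH = 10^(−1.40) = 3.981×10^-2 mol L⁻¹ atm⁻¹
[CO2*] = KH · pCO2 = 3.981×10^-2 × 1510×10^-6 atm = 6.01×10^-5 mol/L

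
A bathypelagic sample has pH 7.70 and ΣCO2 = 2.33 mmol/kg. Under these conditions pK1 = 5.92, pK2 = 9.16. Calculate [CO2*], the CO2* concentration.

[CO2*] = 0.0368 mmol/kg

α₀ = 1 / (1 + K1/[H⁺] + K1K2/[H⁺]²) = 1 / (1 + 10^+1.78 + 10^+0.32)
   = 1 / (1 + 60.256 + 2.0893) = 1/63.345 = 0.01579
[CO2*] = α₀ × DIC = 0.01579 × 2.33 = 0.0368 mmol/kg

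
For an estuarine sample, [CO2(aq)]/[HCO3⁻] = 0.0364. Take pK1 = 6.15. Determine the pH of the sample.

pH = 7.59

From K1 = [H⁺][HCO3⁻]/[CO2(aq)]:  pH = pK1 − log₁₀([CO2(aq)]/[HCO3⁻])
log₁₀(0.0364) = -1.439
pH = 6.15 − (-1.439) = 7.59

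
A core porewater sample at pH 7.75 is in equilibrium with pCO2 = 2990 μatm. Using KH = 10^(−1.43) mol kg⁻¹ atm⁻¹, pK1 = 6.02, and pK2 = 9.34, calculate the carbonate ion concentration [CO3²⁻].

[CO3²⁻] = 0.153 mmol/kg

[CO2*] = KH · pCO2 = 10^(−1.43) × 2990×10^-6 = 1.111×10^-4 mol/kg
α₀ = 1/(1 + K1/[H⁺] + K1K2/[H⁺]²) = 1/(1 + 10^+1.73 + 10^+0.14) = 0.01783
DIC = [CO2*]/α₀ = 1.111×10^-4 / 0.01783 = 6.230 mmol/kg
[CO3²⁻] = α₂·DIC; α₂ = 0.02461, so [CO3²⁻] = 0.02461 × 6.230 = 0.153 mmol/kg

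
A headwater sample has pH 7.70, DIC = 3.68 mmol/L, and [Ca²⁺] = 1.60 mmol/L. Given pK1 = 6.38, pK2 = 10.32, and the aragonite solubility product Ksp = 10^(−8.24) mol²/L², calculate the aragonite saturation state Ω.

Ω = 2.34

α₂ = 1 / (1 + [H⁺]/K2 + [H⁺]²/(K1K2)) = 1 / (1 + 10^+2.62 + 10^+1.30)
   = 1 / (1 + 416.87 + 19.953) = 1/437.82 = 0.002284
[CO3²⁻] = α₂ × DIC = 0.002284 × 3.68 = 0.008405 mmol/L = 8.405 μmol/L
Ksp = 10^(−8.24) = 5.754×10^-9
Ω = [Ca²⁺][CO3²⁻]/Ksp = (1.60×10^-3)(8.405×10^-6) / 5.754×10^-9 = 2.34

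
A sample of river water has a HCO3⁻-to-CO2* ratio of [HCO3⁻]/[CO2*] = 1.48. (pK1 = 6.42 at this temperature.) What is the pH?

From K1 = [H⁺][HCO3⁻]/[CO2*]:  pH = pK1 + log₁₀([HCO3⁻]/[CO2*])
log₁₀(1.48) = +0.170
pH = 6.42 + (+0.170) = 6.59

pH = 6.59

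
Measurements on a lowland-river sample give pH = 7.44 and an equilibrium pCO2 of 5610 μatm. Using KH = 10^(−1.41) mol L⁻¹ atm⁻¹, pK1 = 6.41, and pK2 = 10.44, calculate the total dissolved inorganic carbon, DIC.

[CO2*] = KH · pCO2 = 10^(−1.41) × 5610×10^-6 = 2.183×10^-4 mol/L
α₀ = 1/(1 + K1/[H⁺] + K1K2/[H⁺]²) = 1/(1 + 10^+1.03 + 10^-1.97) = 0.08528
DIC = [CO2*]/α₀ = 2.183×10^-4 / 0.08528 = 2.56 mmol/L

DIC = 2.56 mmol/L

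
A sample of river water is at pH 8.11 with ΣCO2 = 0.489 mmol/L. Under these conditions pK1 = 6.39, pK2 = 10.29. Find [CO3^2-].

[CO3²⁻] = 3.15 μmol/L

α₂ = 1 / (1 + [H⁺]/K2 + [H⁺]²/(K1K2)) = 1 / (1 + 10^+2.18 + 10^+0.46)
   = 1 / (1 + 151.36 + 2.8840) = 1/155.24 = 0.006442
[CO3²⁻] = α₂ × DIC = 0.006442 × 0.489 = 0.00315 mmol/L = 3.15 μmol/L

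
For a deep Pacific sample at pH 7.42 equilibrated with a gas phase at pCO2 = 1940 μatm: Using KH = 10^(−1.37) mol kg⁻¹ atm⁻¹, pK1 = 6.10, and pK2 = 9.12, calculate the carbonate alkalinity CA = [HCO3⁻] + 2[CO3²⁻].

[CO2*] = KH · pCO2 = 10^(−1.37) × 1940×10^-6 = 8.276×10^-5 mol/kg
α₀ = 1/(1 + K1/[H⁺] + K1K2/[H⁺]²) = 1/(1 + 10^+1.32 + 10^-0.38) = 0.04482
DIC = [CO2*]/α₀ = 8.276×10^-5 / 0.04482 = 1.846 mmol/kg
CA = (α₁ + 2α₂)·DIC = (0.9365 + 2×0.01869) × 1.846 = 1.80 mmol/kg

CA = 1.80 mmol/kg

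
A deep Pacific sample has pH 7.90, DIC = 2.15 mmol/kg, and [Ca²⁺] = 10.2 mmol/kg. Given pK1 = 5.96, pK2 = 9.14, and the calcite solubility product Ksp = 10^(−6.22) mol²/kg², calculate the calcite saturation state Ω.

α₂ = 1 / (1 + [H⁺]/K2 + [H⁺]²/(K1K2)) = 1 / (1 + 10^+1.24 + 10^-0.70)
   = 1 / (1 + 17.378 + 0.19953) = 1/18.578 = 0.05383
[CO3²⁻] = α₂ × DIC = 0.05383 × 2.15 = 0.1157 mmol/kg
Ksp = 10^(−6.22) = 6.026×10^-7
Ω = [Ca²⁺][CO3²⁻]/Ksp = (10.2×10^-3)(1.157×10^-4) / 6.026×10^-7 = 1.96

Ω = 1.96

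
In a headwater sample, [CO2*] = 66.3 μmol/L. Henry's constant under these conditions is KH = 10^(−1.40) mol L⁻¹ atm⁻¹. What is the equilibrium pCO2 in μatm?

KH = 10^(−1.40) = 3.981×10^-2 mol L⁻¹ atm⁻¹
pCO2 = [CO2*]/KH = 66.3×10^-6 / 3.981×10^-2 = 1.67×10^-3 atm = 1670 μatm

pCO2 = 1670 μatm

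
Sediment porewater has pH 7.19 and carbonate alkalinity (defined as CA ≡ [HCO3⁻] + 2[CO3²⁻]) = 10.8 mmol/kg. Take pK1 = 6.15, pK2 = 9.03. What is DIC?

DIC = 11.6 mmol/kg

CA = [HCO3⁻] + 2[CO3²⁻] = (α₁ + 2α₂)·DIC
At pH 7.19: [H⁺]/K1 = 10^-1.04 = 0.091201, K2/[H⁺] = 10^-1.84 = 0.014454
α₁ = 1/(1 + 0.091201 + 0.014454) = 1/1.1057 = 0.9044; α₂ = α₁·K2/[H⁺] = 0.01307
α₁ + 2α₂ = 0.9306
DIC = CA / (α₁ + 2α₂) = 10.8 / 0.9306 = 11.6 mmol/kg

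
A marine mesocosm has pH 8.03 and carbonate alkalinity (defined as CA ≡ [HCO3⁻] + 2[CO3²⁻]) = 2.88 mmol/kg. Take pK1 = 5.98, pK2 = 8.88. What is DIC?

DIC = 2.58 mmol/kg

CA = [HCO3⁻] + 2[CO3²⁻] = (α₁ + 2α₂)·DIC
At pH 8.03: [H⁺]/K1 = 10^-2.05 = 0.0089125, K2/[H⁺] = 10^-0.85 = 0.14125
α₁ = 1/(1 + 0.0089125 + 0.14125) = 1/1.1502 = 0.8694; α₂ = α₁·K2/[H⁺] = 0.1228
α₁ + 2α₂ = 1.1151
DIC = CA / (α₁ + 2α₂) = 2.88 / 1.1151 = 2.58 mmol/kg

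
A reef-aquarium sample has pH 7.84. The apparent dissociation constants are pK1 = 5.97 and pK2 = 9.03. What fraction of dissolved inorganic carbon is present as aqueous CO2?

α₀ = 1 / (1 + K1/[H⁺] + K1K2/[H⁺]²) = 1 / (1 + 10^+1.87 + 10^+0.68)
   = 1 / (1 + 74.131 + 4.7863) = 1/79.917 = 0.01251

α₀ = 0.0125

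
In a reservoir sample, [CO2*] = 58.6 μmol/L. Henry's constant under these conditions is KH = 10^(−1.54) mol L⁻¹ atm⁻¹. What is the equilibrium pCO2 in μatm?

KH = 10^(−1.54) = 2.884×10^-2 mol L⁻¹ atm⁻¹
pCO2 = [CO2*]/KH = 58.6×10^-6 / 2.884×10^-2 = 2.03×10^-3 atm = 2030 μatm

pCO2 = 2030 μatm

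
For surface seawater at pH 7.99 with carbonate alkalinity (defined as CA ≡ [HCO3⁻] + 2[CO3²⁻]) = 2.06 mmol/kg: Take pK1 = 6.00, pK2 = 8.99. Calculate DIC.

DIC = 1.91 mmol/kg

CA = [HCO3⁻] + 2[CO3²⁻] = (α₁ + 2α₂)·DIC
At pH 7.99: [H⁺]/K1 = 10^-1.99 = 0.010233, K2/[H⁺] = 10^-1.00 = 0.10000
α₁ = 1/(1 + 0.010233 + 0.10000) = 1/1.1102 = 0.9007; α₂ = α₁·K2/[H⁺] = 0.09007
α₁ + 2α₂ = 1.0809
DIC = CA / (α₁ + 2α₂) = 2.06 / 1.0809 = 1.91 mmol/kg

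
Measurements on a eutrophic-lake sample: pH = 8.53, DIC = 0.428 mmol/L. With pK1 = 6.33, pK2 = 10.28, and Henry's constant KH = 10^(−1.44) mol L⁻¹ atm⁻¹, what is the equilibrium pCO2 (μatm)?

α₀ = 1 / (1 + K1/[H⁺] + K1K2/[H⁺]²) = 1 / (1 + 10^+2.20 + 10^+0.45)
   = 1 / (1 + 158.49 + 2.8184) = 1/162.31 = 0.006161
[CO2*] = α₀ × DIC = 0.006161 × 0.428 = 0.002637 mmol/L = 2.637 μmol/L
pCO2 = [CO2*]/KH = 2.637×10^-6 / 3.631×10^-2 = 72.6 μatm

pCO2 = 72.6 μatm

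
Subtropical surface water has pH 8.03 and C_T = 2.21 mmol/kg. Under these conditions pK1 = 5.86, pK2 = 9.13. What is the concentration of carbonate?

[CO3²⁻] = 0.162 mmol/kg

α₂ = 1 / (1 + [H⁺]/K2 + [H⁺]²/(K1K2)) = 1 / (1 + 10^+1.10 + 10^-1.07)
   = 1 / (1 + 12.589 + 0.085114) = 1/13.674 = 0.07313
[CO3²⁻] = α₂ × DIC = 0.07313 × 2.21 = 0.162 mmol/kg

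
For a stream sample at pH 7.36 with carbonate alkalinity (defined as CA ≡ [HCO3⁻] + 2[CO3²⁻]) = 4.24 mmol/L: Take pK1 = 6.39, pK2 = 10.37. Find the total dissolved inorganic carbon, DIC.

DIC = 4.69 mmol/L

CA = [HCO3⁻] + 2[CO3²⁻] = (α₁ + 2α₂)·DIC
At pH 7.36: [H⁺]/K1 = 10^-0.97 = 0.10715, K2/[H⁺] = 10^-3.01 = 0.00097724
α₁ = 1/(1 + 0.10715 + 0.00097724) = 1/1.1081 = 0.9024; α₂ = α₁·K2/[H⁺] = 0.0008819
α₁ + 2α₂ = 0.9042
DIC = CA / (α₁ + 2α₂) = 4.24 / 0.9042 = 4.69 mmol/L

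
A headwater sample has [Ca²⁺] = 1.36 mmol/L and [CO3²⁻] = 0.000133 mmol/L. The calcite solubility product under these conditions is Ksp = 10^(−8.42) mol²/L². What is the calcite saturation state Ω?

Ksp = 10^(−8.42) = 3.802×10^-9
Ω = [Ca²⁺][CO3²⁻]/Ksp = (1.36×10^-3)(0.000133×10^-3) / 3.802×10^-9 = 0.0476

Ω = 0.0476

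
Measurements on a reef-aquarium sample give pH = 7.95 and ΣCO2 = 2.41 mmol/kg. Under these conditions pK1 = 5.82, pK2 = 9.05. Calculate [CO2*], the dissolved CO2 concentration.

[CO2*] = 16.4 μmol/kg

α₀ = 1 / (1 + K1/[H⁺] + K1K2/[H⁺]²) = 1 / (1 + 10^+2.13 + 10^+1.03)
   = 1 / (1 + 134.90 + 10.715) = 1/146.61 = 0.006821
[CO2*] = α₀ × DIC = 0.006821 × 2.41 = 0.0164 mmol/kg = 16.4 μmol/kg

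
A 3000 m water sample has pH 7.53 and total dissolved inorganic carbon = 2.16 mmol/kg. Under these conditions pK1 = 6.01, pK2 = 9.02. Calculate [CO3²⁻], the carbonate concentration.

α₂ = 1 / (1 + [H⁺]/K2 + [H⁺]²/(K1K2)) = 1 / (1 + 10^+1.49 + 10^-0.03)
   = 1 / (1 + 30.903 + 0.93325) = 1/32.836 = 0.03045
[CO3²⁻] = α₂ × DIC = 0.03045 × 2.16 = 0.0658 mmol/kg

[CO3²⁻] = 0.0658 mmol/kg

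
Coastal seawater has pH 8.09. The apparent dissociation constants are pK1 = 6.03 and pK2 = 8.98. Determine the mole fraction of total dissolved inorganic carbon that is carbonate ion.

α₂ = 1 / (1 + [H⁺]/K2 + [H⁺]²/(K1K2)) = 1 / (1 + 10^+0.89 + 10^-1.17)
   = 1 / (1 + 7.7625 + 0.067608) = 1/8.8301 = 0.1132

α₂ = 0.113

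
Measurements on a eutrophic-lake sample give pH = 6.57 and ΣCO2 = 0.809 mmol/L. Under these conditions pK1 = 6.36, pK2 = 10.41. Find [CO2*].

[CO2*] = 0.309 mmol/L

α₀ = 1 / (1 + K1/[H⁺] + K1K2/[H⁺]²) = 1 / (1 + 10^+0.21 + 10^-3.63)
   = 1 / (1 + 1.6218 + 0.00023442) = 1/2.6220 = 0.3814
[CO2*] = α₀ × DIC = 0.3814 × 0.809 = 0.309 mmol/L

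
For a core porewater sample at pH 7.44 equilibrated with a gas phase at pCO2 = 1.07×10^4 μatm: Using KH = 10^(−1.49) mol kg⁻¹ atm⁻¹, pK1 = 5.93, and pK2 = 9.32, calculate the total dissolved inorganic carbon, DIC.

DIC = 11.7 mmol/kg

[CO2*] = KH · pCO2 = 10^(−1.49) × 1.07×10^4×10^-6 = 3.462×10^-4 mol/kg
α₀ = 1/(1 + K1/[H⁺] + K1K2/[H⁺]²) = 1/(1 + 10^+1.51 + 10^-0.37) = 0.02960
DIC = [CO2*]/α₀ = 3.462×10^-4 / 0.02960 = 11.7 mmol/kg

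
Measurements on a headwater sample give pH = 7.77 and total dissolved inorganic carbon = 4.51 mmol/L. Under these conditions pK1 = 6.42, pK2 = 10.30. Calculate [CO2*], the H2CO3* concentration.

[CO2*] = 0.192 mmol/L

α₀ = 1 / (1 + K1/[H⁺] + K1K2/[H⁺]²) = 1 / (1 + 10^+1.35 + 10^-1.18)
   = 1 / (1 + 22.387 + 0.066069) = 1/23.453 = 0.04264
[CO2*] = α₀ × DIC = 0.04264 × 4.51 = 0.192 mmol/L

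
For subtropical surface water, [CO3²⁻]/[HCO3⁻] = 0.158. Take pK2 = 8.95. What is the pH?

pH = 8.15

From K2 = [H⁺][CO3²⁻]/[HCO3⁻]:  pH = pK2 + log₁₀([CO3²⁻]/[HCO3⁻])
log₁₀(0.158) = -0.801
pH = 8.95 + (-0.801) = 8.15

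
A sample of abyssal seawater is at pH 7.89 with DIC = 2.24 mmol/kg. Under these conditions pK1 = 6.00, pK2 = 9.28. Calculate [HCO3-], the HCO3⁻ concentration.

[HCO3⁻] = 2.13 mmol/kg

α₁ = 1 / (1 + [H⁺]/K1 + K2/[H⁺]) = 1 / (1 + 10^-1.89 + 10^-1.39)
   = 1 / (1 + 0.012882 + 0.040738) = 1/1.0536 = 0.9491
[HCO3⁻] = α₁ × DIC = 0.9491 × 2.24 = 2.13 mmol/kg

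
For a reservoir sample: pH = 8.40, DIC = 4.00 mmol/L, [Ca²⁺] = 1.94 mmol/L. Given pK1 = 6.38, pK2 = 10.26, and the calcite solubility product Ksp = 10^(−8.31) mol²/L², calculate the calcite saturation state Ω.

α₂ = 1 / (1 + [H⁺]/K2 + [H⁺]²/(K1K2)) = 1 / (1 + 10^+1.86 + 10^-0.16)
   = 1 / (1 + 72.444 + 0.69183) = 1/74.135 = 0.01349
[CO3²⁻] = α₂ × DIC = 0.01349 × 4.00 = 0.05396 mmol/L
Ksp = 10^(−8.31) = 4.898×10^-9
Ω = [Ca²⁺][CO3²⁻]/Ksp = (1.94×10^-3)(5.396×10^-5) / 4.898×10^-9 = 21.4

Ω = 21.4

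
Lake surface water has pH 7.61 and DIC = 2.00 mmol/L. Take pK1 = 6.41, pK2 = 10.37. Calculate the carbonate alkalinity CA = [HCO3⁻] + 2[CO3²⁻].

CA = [HCO3⁻] + 2[CO3²⁻] = (α₁ + 2α₂)·DIC
At pH 7.61: [H⁺]/K1 = 10^-1.20 = 0.063096, K2/[H⁺] = 10^-2.76 = 0.0017378
α₁ = 1/(1 + 0.063096 + 0.0017378) = 1/1.0648 = 0.9391; α₂ = α₁·K2/[H⁺] = 0.001632
α₁ + 2α₂ = 0.9424
CA = 0.9424 × 2.00 = 1.88 mmol/L

CA = 1.88 mmol/L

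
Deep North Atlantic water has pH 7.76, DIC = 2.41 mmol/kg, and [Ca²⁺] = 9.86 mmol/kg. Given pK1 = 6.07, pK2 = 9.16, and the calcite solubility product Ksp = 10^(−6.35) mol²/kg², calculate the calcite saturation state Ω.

α₂ = 1 / (1 + [H⁺]/K2 + [H⁺]²/(K1K2)) = 1 / (1 + 10^+1.40 + 10^-0.29)
   = 1 / (1 + 25.119 + 0.51286) = 1/26.632 = 0.03755
[CO3²⁻] = α₂ × DIC = 0.03755 × 2.41 = 0.09049 mmol/kg
Ksp = 10^(−6.35) = 4.467×10^-7
Ω = [Ca²⁺][CO3²⁻]/Ksp = (9.86×10^-3)(9.049×10^-5) / 4.467×10^-7 = 2.00

Ω = 2.00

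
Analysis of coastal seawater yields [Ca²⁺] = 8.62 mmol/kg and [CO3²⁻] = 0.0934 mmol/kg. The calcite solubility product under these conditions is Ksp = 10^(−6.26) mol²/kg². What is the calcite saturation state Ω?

Ksp = 10^(−6.26) = 5.495×10^-7
Ω = [Ca²⁺][CO3²⁻]/Ksp = (8.62×10^-3)(0.0934×10^-3) / 5.495×10^-7 = 1.47

Ω = 1.47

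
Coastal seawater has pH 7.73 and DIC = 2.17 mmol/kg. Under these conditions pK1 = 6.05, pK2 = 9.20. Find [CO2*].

α₀ = 1 / (1 + K1/[H⁺] + K1K2/[H⁺]²) = 1 / (1 + 10^+1.68 + 10^+0.21)
   = 1 / (1 + 47.863 + 1.6218) = 1/50.485 = 0.01981
[CO2*] = α₀ × DIC = 0.01981 × 2.17 = 0.0430 mmol/kg

[CO2*] = 0.0430 mmol/kg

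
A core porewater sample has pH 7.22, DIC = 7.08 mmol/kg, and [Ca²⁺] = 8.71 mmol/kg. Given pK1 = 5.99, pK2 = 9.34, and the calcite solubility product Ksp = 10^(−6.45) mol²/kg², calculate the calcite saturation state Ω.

Ω = 1.24

α₂ = 1 / (1 + [H⁺]/K2 + [H⁺]²/(K1K2)) = 1 / (1 + 10^+2.12 + 10^+0.89)
   = 1 / (1 + 131.83 + 7.7625) = 1/140.59 = 0.007113
[CO3²⁻] = α₂ × DIC = 0.007113 × 7.08 = 0.05036 mmol/kg
Ksp = 10^(−6.45) = 3.548×10^-7
Ω = [Ca²⁺][CO3²⁻]/Ksp = (8.71×10^-3)(5.036×10^-5) / 3.548×10^-7 = 1.24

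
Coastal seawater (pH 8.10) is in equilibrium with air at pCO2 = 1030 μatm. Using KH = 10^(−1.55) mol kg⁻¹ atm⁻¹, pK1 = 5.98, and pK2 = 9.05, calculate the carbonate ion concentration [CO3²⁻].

[CO3²⁻] = 0.429 mmol/kg

[CO2*] = KH · pCO2 = 10^(−1.55) × 1030×10^-6 = 2.903×10^-5 mol/kg
α₀ = 1/(1 + K1/[H⁺] + K1K2/[H⁺]²) = 1/(1 + 10^+2.12 + 10^+1.17) = 0.006774
DIC = [CO2*]/α₀ = 2.903×10^-5 / 0.006774 = 4.285 mmol/kg
[CO3²⁻] = α₂·DIC; α₂ = 0.1002, so [CO3²⁻] = 0.1002 × 4.285 = 0.429 mmol/kg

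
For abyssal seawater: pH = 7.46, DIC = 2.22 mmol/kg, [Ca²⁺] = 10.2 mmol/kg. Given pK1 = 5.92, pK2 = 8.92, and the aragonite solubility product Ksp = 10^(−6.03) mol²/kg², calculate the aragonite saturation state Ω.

α₂ = 1 / (1 + [H⁺]/K2 + [H⁺]²/(K1K2)) = 1 / (1 + 10^+1.46 + 10^-0.08)
   = 1 / (1 + 28.840 + 0.83176) = 1/30.672 = 0.03260
[CO3²⁻] = α₂ × DIC = 0.03260 × 2.22 = 0.07238 mmol/kg
Ksp = 10^(−6.03) = 9.333×10^-7
Ω = [Ca²⁺][CO3²⁻]/Ksp = (10.2×10^-3)(7.238×10^-5) / 9.333×10^-7 = 0.791

Ω = 0.791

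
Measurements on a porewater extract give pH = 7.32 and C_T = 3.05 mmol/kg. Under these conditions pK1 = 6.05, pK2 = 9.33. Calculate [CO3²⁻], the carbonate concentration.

α₂ = 1 / (1 + [H⁺]/K2 + [H⁺]²/(K1K2)) = 1 / (1 + 10^+2.01 + 10^+0.74)
   = 1 / (1 + 102.33 + 5.4954) = 1/108.82 = 0.009189
[CO3²⁻] = α₂ × DIC = 0.009189 × 3.05 = 0.0280 mmol/kg

[CO3²⁻] = 0.0280 mmol/kg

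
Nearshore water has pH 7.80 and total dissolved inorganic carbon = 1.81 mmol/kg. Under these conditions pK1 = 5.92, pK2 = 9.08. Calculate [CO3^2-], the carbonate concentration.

[CO3²⁻] = 0.0891 mmol/kg

α₂ = 1 / (1 + [H⁺]/K2 + [H⁺]²/(K1K2)) = 1 / (1 + 10^+1.28 + 10^-0.60)
   = 1 / (1 + 19.055 + 0.25119) = 1/20.306 = 0.04925
[CO3²⁻] = α₂ × DIC = 0.04925 × 1.81 = 0.0891 mmol/kg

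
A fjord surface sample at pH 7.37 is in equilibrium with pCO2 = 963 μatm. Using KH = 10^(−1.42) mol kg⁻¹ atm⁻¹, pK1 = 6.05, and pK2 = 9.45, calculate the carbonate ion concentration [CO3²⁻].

[CO3²⁻] = 6.36 μmol/kg

[CO2*] = KH · pCO2 = 10^(−1.42) × 963×10^-6 = 3.661×10^-5 mol/kg
α₀ = 1/(1 + K1/[H⁺] + K1K2/[H⁺]²) = 1/(1 + 10^+1.32 + 10^-0.76) = 0.04532
DIC = [CO2*]/α₀ = 3.661×10^-5 / 0.04532 = 0.8079 mmol/kg
[CO3²⁻] = α₂·DIC; α₂ = 0.007875, so [CO3²⁻] = 0.007875 × 0.8079 = 0.00636 mmol/kg = 6.36 μmol/kg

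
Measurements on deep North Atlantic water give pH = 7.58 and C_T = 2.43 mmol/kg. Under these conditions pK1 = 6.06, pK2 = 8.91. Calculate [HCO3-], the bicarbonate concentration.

α₁ = 1 / (1 + [H⁺]/K1 + K2/[H⁺]) = 1 / (1 + 10^-1.52 + 10^-1.33)
   = 1 / (1 + 0.030200 + 0.046774) = 1/1.0770 = 0.9285
[HCO3⁻] = α₁ × DIC = 0.9285 × 2.43 = 2.26 mmol/kg

[HCO3⁻] = 2.26 mmol/kg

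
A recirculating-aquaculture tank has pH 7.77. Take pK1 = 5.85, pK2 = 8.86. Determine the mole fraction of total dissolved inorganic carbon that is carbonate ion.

α₂ = 1 / (1 + [H⁺]/K2 + [H⁺]²/(K1K2)) = 1 / (1 + 10^+1.09 + 10^-0.83)
   = 1 / (1 + 12.303 + 0.14791) = 1/13.451 = 0.07435

α₂ = 0.0743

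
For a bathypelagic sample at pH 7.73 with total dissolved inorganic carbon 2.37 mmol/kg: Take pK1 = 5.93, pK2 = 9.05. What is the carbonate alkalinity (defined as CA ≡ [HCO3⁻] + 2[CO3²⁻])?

CA = 2.44 mmol/kg

CA = [HCO3⁻] + 2[CO3²⁻] = (α₁ + 2α₂)·DIC
At pH 7.73: [H⁺]/K1 = 10^-1.80 = 0.015849, K2/[H⁺] = 10^-1.32 = 0.047863
α₁ = 1/(1 + 0.015849 + 0.047863) = 1/1.0637 = 0.9401; α₂ = α₁·K2/[H⁺] = 0.04500
α₁ + 2α₂ = 1.0301
CA = 1.0301 × 2.37 = 2.44 mmol/kg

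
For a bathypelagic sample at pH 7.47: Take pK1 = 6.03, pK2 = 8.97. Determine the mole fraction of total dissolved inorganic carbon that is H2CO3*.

α₀ = 0.0340

α₀ = 1 / (1 + K1/[H⁺] + K1K2/[H⁺]²) = 1 / (1 + 10^+1.44 + 10^-0.06)
   = 1 / (1 + 27.542 + 0.87096) = 1/29.413 = 0.03400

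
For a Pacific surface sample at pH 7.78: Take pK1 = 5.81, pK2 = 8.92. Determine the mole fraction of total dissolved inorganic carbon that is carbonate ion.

α₂ = 1 / (1 + [H⁺]/K2 + [H⁺]²/(K1K2)) = 1 / (1 + 10^+1.14 + 10^-0.83)
   = 1 / (1 + 13.804 + 0.14791) = 1/14.952 = 0.06688

α₂ = 0.0669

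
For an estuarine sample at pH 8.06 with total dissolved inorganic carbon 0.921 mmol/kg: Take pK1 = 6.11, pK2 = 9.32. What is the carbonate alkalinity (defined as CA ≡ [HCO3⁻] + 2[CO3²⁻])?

CA = [HCO3⁻] + 2[CO3²⁻] = (α₁ + 2α₂)·DIC
At pH 8.06: [H⁺]/K1 = 10^-1.95 = 0.011220, K2/[H⁺] = 10^-1.26 = 0.054954
α₁ = 1/(1 + 0.011220 + 0.054954) = 1/1.0662 = 0.9379; α₂ = α₁·K2/[H⁺] = 0.05154
α₁ + 2α₂ = 1.0410
CA = 1.0410 × 0.921 = 0.959 mmol/kg

CA = 0.959 mmol/kg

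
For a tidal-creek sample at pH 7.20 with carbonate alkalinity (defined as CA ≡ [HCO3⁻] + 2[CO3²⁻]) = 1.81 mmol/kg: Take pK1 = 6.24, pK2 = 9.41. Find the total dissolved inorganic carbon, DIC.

CA = [HCO3⁻] + 2[CO3²⁻] = (α₁ + 2α₂)·DIC
At pH 7.20: [H⁺]/K1 = 10^-0.96 = 0.10965, K2/[H⁺] = 10^-2.21 = 0.0061660
α₁ = 1/(1 + 0.10965 + 0.0061660) = 1/1.1158 = 0.8962; α₂ = α₁·K2/[H⁺] = 0.005526
α₁ + 2α₂ = 0.9073
DIC = CA / (α₁ + 2α₂) = 1.81 / 0.9073 = 2.00 mmol/kg

DIC = 2.00 mmol/kg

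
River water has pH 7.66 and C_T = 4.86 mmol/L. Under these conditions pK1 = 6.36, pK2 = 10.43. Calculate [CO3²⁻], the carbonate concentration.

α₂ = 1 / (1 + [H⁺]/K2 + [H⁺]²/(K1K2)) = 1 / (1 + 10^+2.77 + 10^+1.47)
   = 1 / (1 + 588.84 + 29.512) = 1/619.36 = 0.001615
[CO3²⁻] = α₂ × DIC = 0.001615 × 4.86 = 0.00785 mmol/L = 7.85 μmol/L

[CO3²⁻] = 7.85 μmol/L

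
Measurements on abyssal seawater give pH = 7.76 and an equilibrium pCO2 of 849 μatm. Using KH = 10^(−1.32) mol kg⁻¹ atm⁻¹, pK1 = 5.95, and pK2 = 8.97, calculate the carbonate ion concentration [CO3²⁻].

[CO2*] = KH · pCO2 = 10^(−1.32) × 849×10^-6 = 4.064×10^-5 mol/kg
α₀ = 1/(1 + K1/[H⁺] + K1K2/[H⁺]²) = 1/(1 + 10^+1.81 + 10^+0.60) = 0.01438
DIC = [CO2*]/α₀ = 4.064×10^-5 / 0.01438 = 2.826 mmol/kg
[CO3²⁻] = α₂·DIC; α₂ = 0.05724, so [CO3²⁻] = 0.05724 × 2.826 = 0.162 mmol/kg

[CO3²⁻] = 0.162 mmol/kg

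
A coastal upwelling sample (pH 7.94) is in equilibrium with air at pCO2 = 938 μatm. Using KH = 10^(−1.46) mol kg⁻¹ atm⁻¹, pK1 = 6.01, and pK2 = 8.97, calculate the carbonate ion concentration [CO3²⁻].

[CO3²⁻] = 0.258 mmol/kg

[CO2*] = KH · pCO2 = 10^(−1.46) × 938×10^-6 = 3.252×10^-5 mol/kg
α₀ = 1/(1 + K1/[H⁺] + K1K2/[H⁺]²) = 1/(1 + 10^+1.93 + 10^+0.90) = 0.01063
DIC = [CO2*]/α₀ = 3.252×10^-5 / 0.01063 = 3.059 mmol/kg
[CO3²⁻] = α₂·DIC; α₂ = 0.08445, so [CO3²⁻] = 0.08445 × 3.059 = 0.258 mmol/kg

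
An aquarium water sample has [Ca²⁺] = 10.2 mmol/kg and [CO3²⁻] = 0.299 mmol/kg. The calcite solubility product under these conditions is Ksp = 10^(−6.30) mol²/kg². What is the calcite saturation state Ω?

Ω = 6.09

Ksp = 10^(−6.30) = 5.012×10^-7
Ω = [Ca²⁺][CO3²⁻]/Ksp = (10.2×10^-3)(0.299×10^-3) / 5.012×10^-7 = 6.09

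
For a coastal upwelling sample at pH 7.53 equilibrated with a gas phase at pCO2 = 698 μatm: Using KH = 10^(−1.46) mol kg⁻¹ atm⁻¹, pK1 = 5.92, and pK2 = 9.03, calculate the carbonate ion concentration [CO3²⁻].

[CO3²⁻] = 0.0312 mmol/kg

[CO2*] = KH · pCO2 = 10^(−1.46) × 698×10^-6 = 2.420×10^-5 mol/kg
α₀ = 1/(1 + K1/[H⁺] + K1K2/[H⁺]²) = 1/(1 + 10^+1.61 + 10^+0.11) = 0.02324
DIC = [CO2*]/α₀ = 2.420×10^-5 / 0.02324 = 1.041 mmol/kg
[CO3²⁻] = α₂·DIC; α₂ = 0.02994, so [CO3²⁻] = 0.02994 × 1.041 = 0.0312 mmol/kg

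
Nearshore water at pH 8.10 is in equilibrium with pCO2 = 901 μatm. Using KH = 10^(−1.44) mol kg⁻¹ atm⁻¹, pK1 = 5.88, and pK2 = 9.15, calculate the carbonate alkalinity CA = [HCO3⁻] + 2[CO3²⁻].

[CO2*] = KH · pCO2 = 10^(−1.44) × 901×10^-6 = 3.271×10^-5 mol/kg
α₀ = 1/(1 + K1/[H⁺] + K1K2/[H⁺]²) = 1/(1 + 10^+2.22 + 10^+1.17) = 0.005502
DIC = [CO2*]/α₀ = 3.271×10^-5 / 0.005502 = 5.946 mmol/kg
CA = (α₁ + 2α₂)·DIC = (0.9131 + 2×0.08138) × 5.946 = 6.40 mmol/kg

CA = 6.40 mmol/kg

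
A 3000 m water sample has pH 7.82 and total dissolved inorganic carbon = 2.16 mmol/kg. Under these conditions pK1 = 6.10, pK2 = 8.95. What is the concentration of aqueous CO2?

α₀ = 1 / (1 + K1/[H⁺] + K1K2/[H⁺]²) = 1 / (1 + 10^+1.72 + 10^+0.59)
   = 1 / (1 + 52.481 + 3.8905) = 1/57.371 = 0.01743
[CO2*] = α₀ × DIC = 0.01743 × 2.16 = 0.0376 mmol/kg

[CO2*] = 0.0376 mmol/kg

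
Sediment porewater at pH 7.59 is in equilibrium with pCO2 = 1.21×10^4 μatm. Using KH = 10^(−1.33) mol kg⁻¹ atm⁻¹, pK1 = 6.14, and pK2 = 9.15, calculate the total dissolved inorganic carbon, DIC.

DIC = 17.0 mmol/kg

[CO2*] = KH · pCO2 = 10^(−1.33) × 1.21×10^4×10^-6 = 5.660×10^-4 mol/kg
α₀ = 1/(1 + K1/[H⁺] + K1K2/[H⁺]²) = 1/(1 + 10^+1.45 + 10^-0.11) = 0.03338
DIC = [CO2*]/α₀ = 5.660×10^-4 / 0.03338 = 17.0 mmol/kg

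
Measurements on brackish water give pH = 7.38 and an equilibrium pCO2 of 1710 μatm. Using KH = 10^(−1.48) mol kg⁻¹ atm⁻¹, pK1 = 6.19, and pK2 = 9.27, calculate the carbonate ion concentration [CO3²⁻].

[CO3²⁻] = 11.3 μmol/kg

[CO2*] = KH · pCO2 = 10^(−1.48) × 1710×10^-6 = 5.662×10^-5 mol/kg
α₀ = 1/(1 + K1/[H⁺] + K1K2/[H⁺]²) = 1/(1 + 10^+1.19 + 10^-0.70) = 0.05992
DIC = [CO2*]/α₀ = 5.662×10^-5 / 0.05992 = 0.9449 mmol/kg
[CO3²⁻] = α₂·DIC; α₂ = 0.01196, so [CO3²⁻] = 0.01196 × 0.9449 = 0.0113 mmol/kg = 11.3 μmol/kg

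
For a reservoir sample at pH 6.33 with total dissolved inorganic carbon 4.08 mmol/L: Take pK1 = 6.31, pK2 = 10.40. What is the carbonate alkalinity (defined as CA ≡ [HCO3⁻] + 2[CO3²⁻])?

CA = [HCO3⁻] + 2[CO3²⁻] = (α₁ + 2α₂)·DIC
At pH 6.33: [H⁺]/K1 = 10^-0.02 = 0.95499, K2/[H⁺] = 10^-4.07 = 8.5114×10^-5
α₁ = 1/(1 + 0.95499 + 8.5114×10^-5) = 1/1.9551 = 0.5115; α₂ = α₁·K2/[H⁺] = 4.353×10^-5
α₁ + 2α₂ = 0.5116
CA = 0.5116 × 4.08 = 2.09 mmol/L

CA = 2.09 mmol/L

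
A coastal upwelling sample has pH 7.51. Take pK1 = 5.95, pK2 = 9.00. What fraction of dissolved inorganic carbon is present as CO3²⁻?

α₂ = 1 / (1 + [H⁺]/K2 + [H⁺]²/(K1K2)) = 1 / (1 + 10^+1.49 + 10^-0.07)
   = 1 / (1 + 30.903 + 0.85114) = 1/32.754 = 0.03053

α₂ = 0.0305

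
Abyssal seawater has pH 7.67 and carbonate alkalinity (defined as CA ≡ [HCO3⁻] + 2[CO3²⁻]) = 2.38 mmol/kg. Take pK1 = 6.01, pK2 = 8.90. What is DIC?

DIC = 2.30 mmol/kg

CA = [HCO3⁻] + 2[CO3²⁻] = (α₁ + 2α₂)·DIC
At pH 7.67: [H⁺]/K1 = 10^-1.66 = 0.021878, K2/[H⁺] = 10^-1.23 = 0.058884
α₁ = 1/(1 + 0.021878 + 0.058884) = 1/1.0808 = 0.9253; α₂ = α₁·K2/[H⁺] = 0.05448
α₁ + 2α₂ = 1.0342
DIC = CA / (α₁ + 2α₂) = 2.38 / 1.0342 = 2.30 mmol/kg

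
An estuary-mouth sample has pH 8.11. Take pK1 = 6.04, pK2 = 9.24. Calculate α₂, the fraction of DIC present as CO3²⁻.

α₂ = 0.0685

α₂ = 1 / (1 + [H⁺]/K2 + [H⁺]²/(K1K2)) = 1 / (1 + 10^+1.13 + 10^-0.94)
   = 1 / (1 + 13.490 + 0.11482) = 1/14.604 = 0.06847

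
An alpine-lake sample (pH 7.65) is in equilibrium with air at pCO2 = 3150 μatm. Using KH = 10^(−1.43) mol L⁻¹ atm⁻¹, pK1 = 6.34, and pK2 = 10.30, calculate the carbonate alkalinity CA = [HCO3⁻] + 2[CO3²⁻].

CA = 2.40 mmol/L

[CO2*] = KH · pCO2 = 10^(−1.43) × 3150×10^-6 = 1.170×10^-4 mol/L
α₀ = 1/(1 + K1/[H⁺] + K1K2/[H⁺]²) = 1/(1 + 10^+1.31 + 10^-1.34) = 0.04659
DIC = [CO2*]/α₀ = 1.170×10^-4 / 0.04659 = 2.512 mmol/L
CA = (α₁ + 2α₂)·DIC = (0.9513 + 2×0.002130) × 2.512 = 2.40 mmol/L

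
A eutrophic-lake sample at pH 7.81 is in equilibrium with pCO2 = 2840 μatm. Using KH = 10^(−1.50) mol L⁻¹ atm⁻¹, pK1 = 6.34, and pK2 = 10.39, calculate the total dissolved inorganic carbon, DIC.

DIC = 2.75 mmol/L

[CO2*] = KH · pCO2 = 10^(−1.50) × 2840×10^-6 = 8.981×10^-5 mol/L
α₀ = 1/(1 + K1/[H⁺] + K1K2/[H⁺]²) = 1/(1 + 10^+1.47 + 10^-1.11) = 0.03269
DIC = [CO2*]/α₀ = 8.981×10^-5 / 0.03269 = 2.75 mmol/L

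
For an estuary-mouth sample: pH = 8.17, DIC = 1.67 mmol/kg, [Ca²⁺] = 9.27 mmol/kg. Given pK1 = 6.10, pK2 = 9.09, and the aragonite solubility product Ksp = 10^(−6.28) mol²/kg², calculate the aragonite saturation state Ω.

Ω = 3.14

α₂ = 1 / (1 + [H⁺]/K2 + [H⁺]²/(K1K2)) = 1 / (1 + 10^+0.92 + 10^-1.15)
   = 1 / (1 + 8.3176 + 0.070795) = 1/9.3884 = 0.1065
[CO3²⁻] = α₂ × DIC = 0.1065 × 1.67 = 0.1779 mmol/kg
Ksp = 10^(−6.28) = 5.248×10^-7
Ω = [Ca²⁺][CO3²⁻]/Ksp = (9.27×10^-3)(1.779×10^-4) / 5.248×10^-7 = 3.14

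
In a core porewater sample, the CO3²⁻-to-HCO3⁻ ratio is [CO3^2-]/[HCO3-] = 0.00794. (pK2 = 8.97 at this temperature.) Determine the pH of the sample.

pH = 6.87

From K2 = [H⁺][CO3^2-]/[HCO3-]:  pH = pK2 + log₁₀([CO3^2-]/[HCO3-])
log₁₀(0.00794) = -2.100
pH = 8.97 + (-2.100) = 6.87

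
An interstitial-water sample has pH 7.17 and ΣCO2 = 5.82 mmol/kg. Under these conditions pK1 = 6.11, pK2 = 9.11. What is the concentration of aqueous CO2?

α₀ = 1 / (1 + K1/[H⁺] + K1K2/[H⁺]²) = 1 / (1 + 10^+1.06 + 10^-0.88)
   = 1 / (1 + 11.482 + 0.13183) = 1/12.613 = 0.07928
[CO2*] = α₀ × DIC = 0.07928 × 5.82 = 0.461 mmol/kg

[CO2*] = 0.461 mmol/kg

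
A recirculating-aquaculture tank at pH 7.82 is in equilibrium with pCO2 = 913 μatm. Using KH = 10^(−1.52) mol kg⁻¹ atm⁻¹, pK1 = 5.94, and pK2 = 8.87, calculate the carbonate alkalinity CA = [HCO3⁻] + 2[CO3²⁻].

[CO2*] = KH · pCO2 = 10^(−1.52) × 913×10^-6 = 2.757×10^-5 mol/kg
α₀ = 1/(1 + K1/[H⁺] + K1K2/[H⁺]²) = 1/(1 + 10^+1.88 + 10^+0.83) = 0.01196
DIC = [CO2*]/α₀ = 2.757×10^-5 / 0.01196 = 2.306 mmol/kg
CA = (α₁ + 2α₂)·DIC = (0.9072 + 2×0.08085) × 2.306 = 2.46 mmol/kg

CA = 2.46 mmol/kg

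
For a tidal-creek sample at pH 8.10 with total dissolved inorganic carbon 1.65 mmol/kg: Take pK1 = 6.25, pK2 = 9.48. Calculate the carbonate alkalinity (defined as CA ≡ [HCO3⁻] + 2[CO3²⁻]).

CA = [HCO3⁻] + 2[CO3²⁻] = (α₁ + 2α₂)·DIC
At pH 8.10: [H⁺]/K1 = 10^-1.85 = 0.014125, K2/[H⁺] = 10^-1.38 = 0.041687
α₁ = 1/(1 + 0.014125 + 0.041687) = 1/1.0558 = 0.9471; α₂ = α₁·K2/[H⁺] = 0.03948
α₁ + 2α₂ = 1.0261
CA = 1.0261 × 1.65 = 1.69 mmol/kg

CA = 1.69 mmol/kg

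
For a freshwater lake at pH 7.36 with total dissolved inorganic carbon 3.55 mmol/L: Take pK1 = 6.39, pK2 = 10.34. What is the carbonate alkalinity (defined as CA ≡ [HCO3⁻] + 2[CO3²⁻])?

CA = [HCO3⁻] + 2[CO3²⁻] = (α₁ + 2α₂)·DIC
At pH 7.36: [H⁺]/K1 = 10^-0.97 = 0.10715, K2/[H⁺] = 10^-2.98 = 0.0010471
α₁ = 1/(1 + 0.10715 + 0.0010471) = 1/1.1082 = 0.9024; α₂ = α₁·K2/[H⁺] = 0.0009449
α₁ + 2α₂ = 0.9043
CA = 0.9043 × 3.55 = 3.21 mmol/L

CA = 3.21 mmol/L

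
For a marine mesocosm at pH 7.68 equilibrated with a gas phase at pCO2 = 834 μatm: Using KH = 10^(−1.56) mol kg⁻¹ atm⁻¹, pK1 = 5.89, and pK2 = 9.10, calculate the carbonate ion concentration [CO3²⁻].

[CO3²⁻] = 0.0538 mmol/kg

[CO2*] = KH · pCO2 = 10^(−1.56) × 834×10^-6 = 2.297×10^-5 mol/kg
α₀ = 1/(1 + K1/[H⁺] + K1K2/[H⁺]²) = 1/(1 + 10^+1.79 + 10^+0.37) = 0.01538
DIC = [CO2*]/α₀ = 2.297×10^-5 / 0.01538 = 1.493 mmol/kg
[CO3²⁻] = α₂·DIC; α₂ = 0.03606, so [CO3²⁻] = 0.03606 × 1.493 = 0.0538 mmol/kg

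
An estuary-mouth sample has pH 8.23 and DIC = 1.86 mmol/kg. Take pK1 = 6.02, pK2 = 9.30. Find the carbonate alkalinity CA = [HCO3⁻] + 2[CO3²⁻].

CA = 1.99 mmol/kg

CA = [HCO3⁻] + 2[CO3²⁻] = (α₁ + 2α₂)·DIC
At pH 8.23: [H⁺]/K1 = 10^-2.21 = 0.0061660, K2/[H⁺] = 10^-1.07 = 0.085114
α₁ = 1/(1 + 0.0061660 + 0.085114) = 1/1.0913 = 0.9164; α₂ = α₁·K2/[H⁺] = 0.07799
α₁ + 2α₂ = 1.0723
CA = 1.0723 × 1.86 = 1.99 mmol/kg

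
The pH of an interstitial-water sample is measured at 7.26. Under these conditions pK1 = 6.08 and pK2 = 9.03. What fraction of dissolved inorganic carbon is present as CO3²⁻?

α₂ = 0.0157

α₂ = 1 / (1 + [H⁺]/K2 + [H⁺]²/(K1K2)) = 1 / (1 + 10^+1.77 + 10^+0.59)
   = 1 / (1 + 58.884 + 3.8905) = 1/63.775 = 0.01568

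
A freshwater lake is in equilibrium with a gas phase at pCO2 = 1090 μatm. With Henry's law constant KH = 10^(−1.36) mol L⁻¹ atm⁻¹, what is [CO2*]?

[CO2*] = 47.6 μmol/L

KH = 10^(−1.36) = 4.365×10^-2 mol L⁻¹ atm⁻¹
[CO2*] = KH · pCO2 = 4.365×10^-2 × 1090×10^-6 atm = 4.76×10^-5 mol/L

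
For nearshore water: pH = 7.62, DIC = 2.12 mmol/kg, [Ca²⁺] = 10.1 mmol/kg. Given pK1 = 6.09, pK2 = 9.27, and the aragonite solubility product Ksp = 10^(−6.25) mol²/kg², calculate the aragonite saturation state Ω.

α₂ = 1 / (1 + [H⁺]/K2 + [H⁺]²/(K1K2)) = 1 / (1 + 10^+1.65 + 10^+0.12)
   = 1 / (1 + 44.668 + 1.3183) = 1/46.987 = 0.02128
[CO3²⁻] = α₂ × DIC = 0.02128 × 2.12 = 0.04512 mmol/kg
Ksp = 10^(−6.25) = 5.623×10^-7
Ω = [Ca²⁺][CO3²⁻]/Ksp = (10.1×10^-3)(4.512×10^-5) / 5.623×10^-7 = 0.810

Ω = 0.810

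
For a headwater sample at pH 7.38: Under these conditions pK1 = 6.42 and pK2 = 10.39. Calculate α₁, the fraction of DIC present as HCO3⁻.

α₁ = 0.900

α₁ = 1 / (1 + [H⁺]/K1 + K2/[H⁺]) = 1 / (1 + 10^-0.96 + 10^-3.01)
   = 1 / (1 + 0.10965 + 0.00097724) = 1/1.1106 = 0.9004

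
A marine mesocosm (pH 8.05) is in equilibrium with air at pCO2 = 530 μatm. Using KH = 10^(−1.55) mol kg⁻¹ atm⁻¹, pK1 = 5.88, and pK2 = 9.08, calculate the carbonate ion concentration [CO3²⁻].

[CO2*] = KH · pCO2 = 10^(−1.55) × 530×10^-6 = 1.494×10^-5 mol/kg
α₀ = 1/(1 + K1/[H⁺] + K1K2/[H⁺]²) = 1/(1 + 10^+2.17 + 10^+1.14) = 0.006146
DIC = [CO2*]/α₀ = 1.494×10^-5 / 0.006146 = 2.431 mmol/kg
[CO3²⁻] = α₂·DIC; α₂ = 0.08483, so [CO3²⁻] = 0.08483 × 2.431 = 0.206 mmol/kg

[CO3²⁻] = 0.206 mmol/kg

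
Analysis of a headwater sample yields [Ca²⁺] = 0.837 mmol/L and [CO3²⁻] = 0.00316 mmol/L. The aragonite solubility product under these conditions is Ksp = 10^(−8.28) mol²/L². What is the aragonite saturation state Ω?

Ω = 0.504

Ksp = 10^(−8.28) = 5.248×10^-9
Ω = [Ca²⁺][CO3²⁻]/Ksp = (0.837×10^-3)(0.00316×10^-3) / 5.248×10^-9 = 0.504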